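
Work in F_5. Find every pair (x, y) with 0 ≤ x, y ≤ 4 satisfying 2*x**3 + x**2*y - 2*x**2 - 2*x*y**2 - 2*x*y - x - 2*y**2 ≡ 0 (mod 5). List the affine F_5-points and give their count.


Affine F_5-points: {(0, 0), (1, 3), (2, 1), (2, 4), (3, 3), (4, 1)}; count = 6.

For each of the 25 pairs (x, y) ∈ F_5², evaluate f(x, y) mod 5. Record the zeros.
  x = 0: [0↦0, 1↦3, 2↦2, 3↦2, 4↦3]  zeros at y ∈ {0}
  x = 1: [0↦4, 1↦4, 2↦1, 3↦0, 4↦1]  zeros at y ∈ {3}
  x = 2: [0↦1, 1↦0, 2↦2, 3↦2, 4↦0]  zeros at y ∈ {1, 4}
  x = 3: [0↦3, 1↦3, 2↦2, 3↦0, 4↦2]  zeros at y ∈ {3}
  x = 4: [0↦2, 1↦0, 2↦3, 3↦1, 4↦4]  zeros at y ∈ {1}
Collecting zeros: affine points = {(0, 0), (1, 3), (2, 1), (2, 4), (3, 3), (4, 1)}.
Total count |C(F_5)_aff| = 6.


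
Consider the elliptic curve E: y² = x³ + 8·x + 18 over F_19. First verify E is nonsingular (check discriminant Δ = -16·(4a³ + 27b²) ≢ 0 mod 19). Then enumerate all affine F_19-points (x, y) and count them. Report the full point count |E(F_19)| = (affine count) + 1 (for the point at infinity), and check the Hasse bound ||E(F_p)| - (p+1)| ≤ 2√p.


Affine points = {(2, 2), (2, 17), (4, 0), (6, 4), (6, 15), (8, 9), (8, 10), (13, 1), (13, 18), (14, 9), (14, 10), (15, 6), (15, 13), (16, 9), (16, 10), (18, 3), (18, 16)}; affine count = 17; |E(F_19)| = 18.

Discriminant check: Δ ∝ 4a³ + 27b² = 4·8³ + 27·18² = 4·512 + 27·324 ≡ 4 (mod 19). Nonzero ⇒ E is nonsingular.
For each x ∈ F_19, compute rhs = x³ + 8·x + 18 mod 19, then count y ∈ F_19 with y² ≡ rhs.
  x = 0: rhs = 18, matching y values: none (0 points).
  x = 1: rhs = 8, matching y values: none (0 points).
  x = 2: rhs = 4, matching y values: 2, 17 (2 points).
  x = 3: rhs = 12, matching y values: none (0 points).
  x = 4: rhs = 0, matching y values: 0 (1 points).
  x = 5: rhs = 12, matching y values: none (0 points).
  x = 6: rhs = 16, matching y values: 4, 15 (2 points).
  x = 7: rhs = 18, matching y values: none (0 points).
  x = 8: rhs = 5, matching y values: 9, 10 (2 points).
  x = 9: rhs = 2, matching y values: none (0 points).
  x = 10: rhs = 15, matching y values: none (0 points).
  x = 11: rhs = 12, matching y values: none (0 points).
  x = 12: rhs = 18, matching y values: none (0 points).
  x = 13: rhs = 1, matching y values: 1, 18 (2 points).
  x = 14: rhs = 5, matching y values: 9, 10 (2 points).
  x = 15: rhs = 17, matching y values: 6, 13 (2 points).
  x = 16: rhs = 5, matching y values: 9, 10 (2 points).
  x = 17: rhs = 13, matching y values: none (0 points).
  x = 18: rhs = 9, matching y values: 3, 16 (2 points).
Total affine count: 17.
Full point count |E(F_19)| = 17 + 1 = 18.
Hasse bound: |18 − (19+1)| = |-2| = 2 ≤ 2√19 ≈ 8.7178 ✓.


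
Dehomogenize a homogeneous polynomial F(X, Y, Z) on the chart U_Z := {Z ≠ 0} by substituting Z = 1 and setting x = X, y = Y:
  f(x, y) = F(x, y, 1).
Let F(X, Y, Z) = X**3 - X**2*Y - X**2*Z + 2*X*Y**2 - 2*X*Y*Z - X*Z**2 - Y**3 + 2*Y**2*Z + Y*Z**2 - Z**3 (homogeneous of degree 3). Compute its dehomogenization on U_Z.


f(x, y) = x**3 - x**2*y - x**2 + 2*x*y**2 - 2*x*y - x - y**3 + 2*y**2 + y - 1

On U_Z we set Z = 1. Each monomial c·X^i·Y^j·Z^k in F becomes c·x^i·y^j·1^k = c·x^i·y^j.
Substituting Z = 1: F(X, Y, 1) = x**3 - x**2*y - x**2 + 2*x*y**2 - 2*x*y - x - y**3 + 2*y**2 + y - 1.
Note: deg(f) ≤ deg(F) = 3; strict inequality happens when F is divisible by Z (lost terms).


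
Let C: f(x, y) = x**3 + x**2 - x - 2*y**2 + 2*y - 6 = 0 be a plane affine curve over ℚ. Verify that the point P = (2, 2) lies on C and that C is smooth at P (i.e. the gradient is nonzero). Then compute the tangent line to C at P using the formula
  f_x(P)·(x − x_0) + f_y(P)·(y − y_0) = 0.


Tangent line at P: 15*x - 6*y - 18 = 0.

Step 1: f(2, 2) = 0, so P lies on C.
Step 2: partial derivatives
  f_x(x, y) = 3*x**2 + 2*x - 1, f_y(x, y) = 2 - 4*y.
  f_x(P) = 15, f_y(P) = -6 (gradient nonzero, so P is smooth).
Step 3: tangent line at P: 15·(x − 2) + -6·(y − 2) = 0.
Expanding: 15*x - 6*y - 18 = 0.


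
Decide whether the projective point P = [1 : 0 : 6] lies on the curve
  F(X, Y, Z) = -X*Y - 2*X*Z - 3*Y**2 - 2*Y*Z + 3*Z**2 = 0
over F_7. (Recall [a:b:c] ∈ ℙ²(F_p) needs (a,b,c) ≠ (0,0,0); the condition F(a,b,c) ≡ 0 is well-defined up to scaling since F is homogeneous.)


F(1,0,6) ≡ 5 (mod 7); P is NOT on the curve.

Evaluate F(1, 0, 6) term-by-term (mod 7).
  -X*Y ↦ -1·1·0·1 = 0
  -2*X*Z ↦ -2·1·1·6 = -12
  -3*Y**2 ↦ -3·1·0·1 = 0
  -2*Y*Z ↦ -2·1·0·6 = 0
  3*Z**2 ↦ 3·1·1·36 = 108
Sum: F(1, 0, 6) = (0) + (-12) + (0) + (0) + (108) = 96.
Reducing mod 7: 96 ≡ 5 (mod 7).
Since F(a, b, c) ≡ 5 ≠ 0 (mod 7), P does NOT lie on the curve.


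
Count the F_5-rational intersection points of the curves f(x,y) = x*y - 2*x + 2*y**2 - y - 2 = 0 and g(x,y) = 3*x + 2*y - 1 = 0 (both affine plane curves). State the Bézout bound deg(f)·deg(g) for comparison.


Common zeros: ∅; count = 0; Bézout bound = 2.

deg(f) = 2, deg(g) = 1, so Bézout bound = 2.
Scan x ∈ F_5. For each x, list the y ∈ F_5 with f(x, y) ≡ 0 and those with g(x, y) ≡ 0 (mod 5); the common zeros in that column are the intersection.
  x = 0: f ≡ 0 at y ∈ ∅; g ≡ 0 at y ∈ {3}; common: ∅.
  x = 1: f ≡ 0 at y ∈ ∅; g ≡ 0 at y ∈ {4}; common: ∅.
  x = 2: f ≡ 0 at y ∈ {3, 4}; g ≡ 0 at y ∈ {0}; common: ∅.
  x = 3: f ≡ 0 at y ∈ ∅; g ≡ 0 at y ∈ {1}; common: ∅.
  x = 4: f ≡ 0 at y ∈ {0, 1}; g ≡ 0 at y ∈ {2}; common: ∅.
Collecting: common zeros = ∅, so the count is 0.
Comparison with the Bézout bound: 0 ≤ 2 = deg(f)·deg(g), as expected for curves with no common component (the affine F_5-count falls short of the bound because intersections may lie at infinity, over extension fields, or carry multiplicity).


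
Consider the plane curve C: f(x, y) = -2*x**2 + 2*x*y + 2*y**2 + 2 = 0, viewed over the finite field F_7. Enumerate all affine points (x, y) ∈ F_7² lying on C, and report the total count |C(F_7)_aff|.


Affine F_7-points: {(1, 0), (1, 6), (2, 1), (2, 4), (5, 3), (5, 6), (6, 0), (6, 1)}; count = 8.

For each of the 49 pairs (x, y) ∈ F_7², evaluate f(x, y) mod 7. Record the zeros.
  x = 0: [0↦2, 1↦4, 2↦3, 3↦6, 4↦6, 5↦3, 6↦4]  zeros at y ∈ ∅
  x = 1: [0↦0, 1↦4, 2↦5, 3↦3, 4↦5, 5↦4, 6↦0]  zeros at y ∈ {0, 6}
  x = 2: [0↦1, 1↦0, 2↦3, 3↦3, 4↦0, 5↦1, 6↦6]  zeros at y ∈ {1, 4}
  x = 3: [0↦5, 1↦6, 2↦4, 3↦6, 4↦5, 5↦1, 6↦1]  zeros at y ∈ ∅
  x = 4: [0↦5, 1↦1, 2↦1, 3↦5, 4↦6, 5↦4, 6↦6]  zeros at y ∈ ∅
  x = 5: [0↦1, 1↦6, 2↦1, 3↦0, 4↦3, 5↦3, 6↦0]  zeros at y ∈ {3, 6}
  x = 6: [0↦0, 1↦0, 2↦4, 3↦5, 4↦3, 5↦5, 6↦4]  zeros at y ∈ {0, 1}
Collecting zeros: affine points = {(1, 0), (1, 6), (2, 1), (2, 4), (5, 3), (5, 6), (6, 0), (6, 1)}.
Total count |C(F_7)_aff| = 8.


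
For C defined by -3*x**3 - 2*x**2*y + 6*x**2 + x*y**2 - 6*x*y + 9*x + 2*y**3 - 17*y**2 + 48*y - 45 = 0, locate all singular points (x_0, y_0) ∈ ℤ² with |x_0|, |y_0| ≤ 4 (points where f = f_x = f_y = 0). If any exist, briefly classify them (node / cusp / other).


Singular points: {(0, 3)}; classification: cusp.

Compute partial derivatives:
  f_x = -9*x**2 - 4*x*y + 12*x + y**2 - 6*y + 9.
  f_y = -2*x**2 + 2*x*y - 6*x + 6*y**2 - 34*y + 48.
Scan x_0 ∈ {−4, ..., 4}. For each x_0, f_y(x_0, y) is a polynomial in y; find its integer roots y ∈ {−4, ..., 4}, then test f_x and f at those candidates.
  x = -4: f_y(-4, y) = 6*y**2 - 42*y + 40; no integer root y with |y| ≤ 4.
  x = -3: f_y(-3, y) = 6*y**2 - 40*y + 48; no integer root y with |y| ≤ 4.
  x = -2: f_y(-2, y) = 6*y**2 - 38*y + 52; vanishes at y ∈ {2}. (-2, 2): f_x = -43 ≠ 0.
  x = -1: f_y(-1, y) = 6*y**2 - 36*y + 52; no integer root y with |y| ≤ 4.
  x = 0: f_y(0, y) = 6*y**2 - 34*y + 48; vanishes at y ∈ {3}. (0, 3): f_x = 0, f = 0 — SINGULAR.
  x = 1: f_y(1, y) = 6*y**2 - 32*y + 40; vanishes at y ∈ {2}. (1, 2): f_x = -4 ≠ 0.
  x = 2: f_y(2, y) = 6*y**2 - 30*y + 28; no integer root y with |y| ≤ 4.
  x = 3: f_y(3, y) = 6*y**2 - 28*y + 12; no integer root y with |y| ≤ 4.
  x = 4: f_y(4, y) = 6*y**2 - 26*y - 8; no integer root y with |y| ≤ 4.
Only singular point on the grid: (0, 3).
Classify: substitute x = 0 + u, y = 3 + v and expand: f = -3*u**3 - 2*u**2*v + u*v**2 + 2*v**3 + v**2.
No constant or linear terms (consistent with a singular point). Quadratic part: v**2. Cubic part: -3*u**3 - 2*u**2*v + u*v**2 + 2*v**3.
The quadratic part v**2 is a perfect square, so there is a single (double) tangent line v = 0, i.e. y = 3. Restricting the cubic part to that line (v = 0) leaves -3*u**3 ≠ 0, so f is not divisible by v and the branch is v² ≈ 3*u**3 to lowest order — this is a cusp.
Classification: cusp.


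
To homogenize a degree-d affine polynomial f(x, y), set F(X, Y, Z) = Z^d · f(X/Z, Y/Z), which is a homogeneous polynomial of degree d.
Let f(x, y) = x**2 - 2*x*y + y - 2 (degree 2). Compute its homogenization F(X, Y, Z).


F(X, Y, Z) = X**2 - 2*X*Y + Y*Z - 2*Z**2

deg(f) = 2.
Substitute x = X/Z, y = Y/Z into f, then multiply by Z^2.
  monomial 1·x^2·y^0 ↦ 1·X^2·Y^0·Z^0.
  monomial -2·x^1·y^1 ↦ -2·X^1·Y^1·Z^0.
  monomial 1·x^0·y^1 ↦ 1·X^0·Y^1·Z^1.
  monomial -2·x^0·y^0 ↦ -2·X^0·Y^0·Z^2.
Collecting: F(X, Y, Z) = X**2 - 2*X*Y + Y*Z - 2*Z**2.


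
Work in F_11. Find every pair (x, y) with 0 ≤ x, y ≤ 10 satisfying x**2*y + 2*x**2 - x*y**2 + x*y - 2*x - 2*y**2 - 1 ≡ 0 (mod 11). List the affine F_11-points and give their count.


Affine F_11-points: {(0, 4), (0, 7), (1, 3), (1, 5), (3, 0), (3, 9), (5, 3), (5, 6), (6, 4), (9, 0), (10, 5), (10, 6)}; count = 12.

For each of the 121 pairs (x, y) ∈ F_11², evaluate f(x, y) mod 11. Record the zeros.
  x = 0: [0↦10, 1↦8, 2↦2, 3↦3, 4↦0, 5↦4, 6↦4, 7↦0, 8↦3, 9↦2, 10↦8]  zeros at y ∈ {4, 7}
  x = 1: [0↦10, 1↦9, 2↦2, 3↦0, 4↦3, 5↦0, 6↦2, 7↦9, 8↦10, 9↦5, 10↦5]  zeros at y ∈ {3, 5}
  x = 2: [0↦3, 1↦5, 2↦10, 3↦7, 4↦7, 5↦10, 6↦5, 7↦3, 8↦4, 9↦8, 10↦4]  zeros at y ∈ ∅
  x = 3: [0↦0, 1↦7, 2↦4, 3↦2, 4↦1, 5↦1, 6↦2, 7↦4, 8↦7, 9↦0, 10↦5]  zeros at y ∈ {0, 9}
  x = 4: [0↦1, 1↦4, 2↦6, 3↦7, 4↦7, 5↦6, 6↦4, 7↦1, 8↦8, 9↦3, 10↦8]  zeros at y ∈ ∅
  x = 5: [0↦6, 1↦7, 2↦5, 3↦0, 4↦3, 5↦3, 6↦0, 7↦5, 8↦7, 9↦6, 10↦2]  zeros at y ∈ {3, 6}
  x = 6: [0↦4, 1↦5, 2↦1, 3↦3, 4↦0, 5↦3, 6↦1, 7↦5, 8↦4, 9↦9, 10↦9]  zeros at y ∈ {4}
  x = 7: [0↦6, 1↦9, 2↦5, 3↦5, 4↦9, 5↦6, 6↦7, 7↦1, 8↦10, 9↦1, 10↦7]  zeros at y ∈ ∅
  x = 8: [0↦1, 1↦8, 2↦6, 3↦6, 4↦8, 5↦1, 6↦7, 7↦4, 8↦3, 9↦4, 10↦7]  zeros at y ∈ ∅
  x = 9: [0↦0, 1↦2, 2↦4, 3↦6, 4↦8, 5↦10, 6↦1, 7↦3, 8↦5, 9↦7, 10↦9]  zeros at y ∈ {0}
  x = 10: [0↦3, 1↦2, 2↦10, 3↦5, 4↦9, 5↦0, 6↦0, 7↦9, 8↦5, 9↦10, 10↦2]  zeros at y ∈ {5, 6}
Collecting zeros: affine points = {(0, 4), (0, 7), (1, 3), (1, 5), (3, 0), (3, 9), (5, 3), (5, 6), (6, 4), (9, 0), (10, 5), (10, 6)}.
Total count |C(F_11)_aff| = 12.


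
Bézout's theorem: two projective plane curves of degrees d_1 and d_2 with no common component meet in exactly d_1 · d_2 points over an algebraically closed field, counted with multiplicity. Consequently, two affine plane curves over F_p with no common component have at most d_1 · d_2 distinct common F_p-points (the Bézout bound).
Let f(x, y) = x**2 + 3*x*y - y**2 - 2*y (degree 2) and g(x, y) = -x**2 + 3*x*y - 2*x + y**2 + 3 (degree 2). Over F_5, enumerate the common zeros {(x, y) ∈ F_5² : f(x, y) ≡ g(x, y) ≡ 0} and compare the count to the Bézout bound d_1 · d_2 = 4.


Common zeros: ∅; count = 0; Bézout bound = 4.

deg(f) = 2, deg(g) = 2, so Bézout bound = 4.
Scan x ∈ F_5. For each x, list the y ∈ F_5 with f(x, y) ≡ 0 and those with g(x, y) ≡ 0 (mod 5); the common zeros in that column are the intersection.
  x = 0: f ≡ 0 at y ∈ {0, 3}; g ≡ 0 at y ∈ ∅; common: ∅.
  x = 1: f ≡ 0 at y ∈ {3}; g ≡ 0 at y ∈ {0, 2}; common: ∅.
  x = 2: f ≡ 0 at y ∈ ∅; g ≡ 0 at y ∈ {0, 4}; common: ∅.
  x = 3: f ≡ 0 at y ∈ {1}; g ≡ 0 at y ∈ {2, 4}; common: ∅.
  x = 4: f ≡ 0 at y ∈ {1, 4}; g ≡ 0 at y ∈ ∅; common: ∅.
Collecting: common zeros = ∅, so the count is 0.
Comparison with the Bézout bound: 0 ≤ 4 = deg(f)·deg(g), as expected for curves with no common component (the affine F_5-count falls short of the bound because intersections may lie at infinity, over extension fields, or carry multiplicity).


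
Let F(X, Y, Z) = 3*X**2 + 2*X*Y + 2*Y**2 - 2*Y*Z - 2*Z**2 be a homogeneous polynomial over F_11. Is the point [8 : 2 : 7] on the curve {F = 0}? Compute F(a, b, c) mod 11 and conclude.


F(8,2,7) ≡ 7 (mod 11); P is NOT on the curve.

Evaluate F(8, 2, 7) term-by-term (mod 11).
  3*X**2 ↦ 3·64·1·1 = 192
  2*X*Y ↦ 2·8·2·1 = 32
  2*Y**2 ↦ 2·1·4·1 = 8
  -2*Y*Z ↦ -2·1·2·7 = -28
  -2*Z**2 ↦ -2·1·1·49 = -98
Sum: F(8, 2, 7) = (192) + (32) + (8) + (-28) + (-98) = 106.
Reducing mod 11: 106 ≡ 7 (mod 11).
Since F(a, b, c) ≡ 7 ≠ 0 (mod 11), P does NOT lie on the curve.


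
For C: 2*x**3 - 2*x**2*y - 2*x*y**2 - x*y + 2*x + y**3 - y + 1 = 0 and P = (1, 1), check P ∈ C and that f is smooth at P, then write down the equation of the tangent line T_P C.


Tangent line at P: x - 5*y + 4 = 0.

Step 1: f(1, 1) = 0, so P lies on C.
Step 2: partial derivatives
  f_x(x, y) = 6*x**2 - 4*x*y - 2*y**2 - y + 2, f_y(x, y) = -2*x**2 - 4*x*y - x + 3*y**2 - 1.
  f_x(P) = 1, f_y(P) = -5 (gradient nonzero, so P is smooth).
Step 3: tangent line at P: 1·(x − 1) + -5·(y − 1) = 0.
Expanding: x - 5*y + 4 = 0.


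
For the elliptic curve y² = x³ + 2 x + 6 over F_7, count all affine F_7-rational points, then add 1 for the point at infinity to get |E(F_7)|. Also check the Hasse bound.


Affine points = {(1, 3), (1, 4), (2, 2), (2, 5), (3, 2), (3, 5), (4, 1), (4, 6), (5, 1), (5, 6)}; affine count = 10; |E(F_7)| = 11.

Discriminant check: Δ ∝ 4a³ + 27b² = 4·2³ + 27·6² = 4·8 + 27·36 ≡ 3 (mod 7). Nonzero ⇒ E is nonsingular.
For each x ∈ F_7, compute rhs = x³ + 2·x + 6 mod 7, then count y ∈ F_7 with y² ≡ rhs.
  x = 0: rhs = 6, matching y values: none (0 points).
  x = 1: rhs = 2, matching y values: 3, 4 (2 points).
  x = 2: rhs = 4, matching y values: 2, 5 (2 points).
  x = 3: rhs = 4, matching y values: 2, 5 (2 points).
  x = 4: rhs = 1, matching y values: 1, 6 (2 points).
  x = 5: rhs = 1, matching y values: 1, 6 (2 points).
  x = 6: rhs = 3, matching y values: none (0 points).
Total affine count: 10.
Full point count |E(F_7)| = 10 + 1 = 11.
Hasse bound: |11 − (7+1)| = |3| = 3 ≤ 2√7 ≈ 5.2915 ✓.


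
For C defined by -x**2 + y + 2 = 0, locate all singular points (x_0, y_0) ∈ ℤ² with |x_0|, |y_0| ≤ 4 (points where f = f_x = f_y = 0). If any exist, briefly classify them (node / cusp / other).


No singular points in the scanned grid; C is smooth there.

Compute partial derivatives:
  f_x = -2*x.
  f_y = 1.
f_y = 1 is a nonzero constant, so f_y never vanishes: no point (x, y) can satisfy f = f_x = f_y = 0. In particular no (x, y) ∈ {−4, ..., 4}² is singular; the curve is smooth.


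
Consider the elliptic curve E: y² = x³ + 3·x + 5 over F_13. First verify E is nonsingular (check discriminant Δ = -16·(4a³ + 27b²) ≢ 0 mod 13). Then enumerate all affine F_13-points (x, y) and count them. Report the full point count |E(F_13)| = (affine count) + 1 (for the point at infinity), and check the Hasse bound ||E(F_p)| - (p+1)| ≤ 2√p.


Affine points = {(1, 3), (1, 10), (4, 4), (4, 9), (11, 2), (11, 11), (12, 1), (12, 12)}; affine count = 8; |E(F_13)| = 9.

Discriminant check: Δ ∝ 4a³ + 27b² = 4·3³ + 27·5² = 4·27 + 27·25 ≡ 3 (mod 13). Nonzero ⇒ E is nonsingular.
For each x ∈ F_13, compute rhs = x³ + 3·x + 5 mod 13, then count y ∈ F_13 with y² ≡ rhs.
  x = 0: rhs = 5, matching y values: none (0 points).
  x = 1: rhs = 9, matching y values: 3, 10 (2 points).
  x = 2: rhs = 6, matching y values: none (0 points).
  x = 3: rhs = 2, matching y values: none (0 points).
  x = 4: rhs = 3, matching y values: 4, 9 (2 points).
  x = 5: rhs = 2, matching y values: none (0 points).
  x = 6: rhs = 5, matching y values: none (0 points).
  x = 7: rhs = 5, matching y values: none (0 points).
  x = 8: rhs = 8, matching y values: none (0 points).
  x = 9: rhs = 7, matching y values: none (0 points).
  x = 10: rhs = 8, matching y values: none (0 points).
  x = 11: rhs = 4, matching y values: 2, 11 (2 points).
  x = 12: rhs = 1, matching y values: 1, 12 (2 points).
Total affine count: 8.
Full point count |E(F_13)| = 8 + 1 = 9.
Hasse bound: |9 − (13+1)| = |-5| = 5 ≤ 2√13 ≈ 7.2111 ✓.


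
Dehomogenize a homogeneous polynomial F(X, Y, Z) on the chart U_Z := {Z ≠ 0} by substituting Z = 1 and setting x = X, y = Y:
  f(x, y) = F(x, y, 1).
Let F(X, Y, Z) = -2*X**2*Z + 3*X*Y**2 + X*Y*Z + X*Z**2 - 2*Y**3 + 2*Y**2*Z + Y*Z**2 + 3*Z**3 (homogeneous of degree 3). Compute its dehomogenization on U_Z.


f(x, y) = -2*x**2 + 3*x*y**2 + x*y + x - 2*y**3 + 2*y**2 + y + 3

On U_Z we set Z = 1. Each monomial c·X^i·Y^j·Z^k in F becomes c·x^i·y^j·1^k = c·x^i·y^j.
Substituting Z = 1: F(X, Y, 1) = -2*x**2 + 3*x*y**2 + x*y + x - 2*y**3 + 2*y**2 + y + 3.
Note: deg(f) ≤ deg(F) = 3; strict inequality happens when F is divisible by Z (lost terms).


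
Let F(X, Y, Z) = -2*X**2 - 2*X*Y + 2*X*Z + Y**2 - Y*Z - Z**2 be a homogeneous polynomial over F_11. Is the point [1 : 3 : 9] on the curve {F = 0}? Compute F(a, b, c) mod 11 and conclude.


F(1,3,9) ≡ 10 (mod 11); P is NOT on the curve.

Evaluate F(1, 3, 9) term-by-term (mod 11).
  -2*X**2 ↦ -2·1·1·1 = -2
  -2*X*Y ↦ -2·1·3·1 = -6
  2*X*Z ↦ 2·1·1·9 = 18
  Y**2 ↦ 1·1·9·1 = 9
  -Y*Z ↦ -1·1·3·9 = -27
  -Z**2 ↦ -1·1·1·81 = -81
Sum: F(1, 3, 9) = (-2) + (-6) + (18) + (9) + (-27) + (-81) = -89.
Reducing mod 11: -89 ≡ 10 (mod 11).
Since F(a, b, c) ≡ 10 ≠ 0 (mod 11), P does NOT lie on the curve.


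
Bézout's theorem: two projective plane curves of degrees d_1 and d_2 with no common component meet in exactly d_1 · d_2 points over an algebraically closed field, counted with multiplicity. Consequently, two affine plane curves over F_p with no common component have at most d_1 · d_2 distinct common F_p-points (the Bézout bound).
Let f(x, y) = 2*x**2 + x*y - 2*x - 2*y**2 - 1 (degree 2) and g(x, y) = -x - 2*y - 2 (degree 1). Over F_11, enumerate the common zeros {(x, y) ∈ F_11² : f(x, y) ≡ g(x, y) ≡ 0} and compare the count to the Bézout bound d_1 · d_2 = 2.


Common zeros: {(7, 1), (9, 0)}; count = 2; Bézout bound = 2.

deg(f) = 2, deg(g) = 1, so Bézout bound = 2.
Scan x ∈ F_11. For each x, list the y ∈ F_11 with f(x, y) ≡ 0 and those with g(x, y) ≡ 0 (mod 11); the common zeros in that column are the intersection.
  x = 0: f ≡ 0 at y ∈ {4, 7}; g ≡ 0 at y ∈ {10}; common: ∅.
  x = 1: f ≡ 0 at y ∈ {8, 9}; g ≡ 0 at y ∈ {4}; common: ∅.
  x = 2: f ≡ 0 at y ∈ ∅; g ≡ 0 at y ∈ {9}; common: ∅.
  x = 3: f ≡ 0 at y ∈ {0, 7}; g ≡ 0 at y ∈ {3}; common: ∅.
  x = 4: f ≡ 0 at y ∈ ∅; g ≡ 0 at y ∈ {8}; common: ∅.
  x = 5: f ≡ 0 at y ∈ ∅; g ≡ 0 at y ∈ {2}; common: ∅.
  x = 6: f ≡ 0 at y ∈ ∅; g ≡ 0 at y ∈ {7}; common: ∅.
  x = 7: f ≡ 0 at y ∈ {1, 8}; g ≡ 0 at y ∈ {1}; common: {1}.
  x = 8: f ≡ 0 at y ∈ ∅; g ≡ 0 at y ∈ {6}; common: ∅.
  x = 9: f ≡ 0 at y ∈ {0, 10}; g ≡ 0 at y ∈ {0}; common: {0}.
  x = 10: f ≡ 0 at y ∈ {1, 4}; g ≡ 0 at y ∈ {5}; common: ∅.
Collecting: common zeros = {(7, 1), (9, 0)}, so the count is 2.
Comparison with the Bézout bound: 2 ≤ 2 = deg(f)·deg(g), as expected for curves with no common component (the bound is attained).


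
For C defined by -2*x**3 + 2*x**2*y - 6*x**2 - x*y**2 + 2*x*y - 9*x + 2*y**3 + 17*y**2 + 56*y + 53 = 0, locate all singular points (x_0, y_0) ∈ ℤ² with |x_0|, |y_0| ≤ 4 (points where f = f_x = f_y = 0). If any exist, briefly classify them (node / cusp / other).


Singular points: {(-2, -3)}; classification: cusp.

Compute partial derivatives:
  f_x = -6*x**2 + 4*x*y - 12*x - y**2 + 2*y - 9.
  f_y = 2*x**2 - 2*x*y + 2*x + 6*y**2 + 34*y + 56.
Scan x_0 ∈ {−4, ..., 4}. For each x_0, f_y(x_0, y) is a polynomial in y; find its integer roots y ∈ {−4, ..., 4}, then test f_x and f at those candidates.
  x = -4: f_y(-4, y) = 6*y**2 + 42*y + 80; no integer root y with |y| ≤ 4.
  x = -3: f_y(-3, y) = 6*y**2 + 40*y + 68; no integer root y with |y| ≤ 4.
  x = -2: f_y(-2, y) = 6*y**2 + 38*y + 60; vanishes at y ∈ {-3}. (-2, -3): f_x = 0, f = 0 — SINGULAR.
  x = -1: f_y(-1, y) = 6*y**2 + 36*y + 56; no integer root y with |y| ≤ 4.
  x = 0: f_y(0, y) = 6*y**2 + 34*y + 56; no integer root y with |y| ≤ 4.
  x = 1: f_y(1, y) = 6*y**2 + 32*y + 60; no integer root y with |y| ≤ 4.
  x = 2: f_y(2, y) = 6*y**2 + 30*y + 68; no integer root y with |y| ≤ 4.
  x = 3: f_y(3, y) = 6*y**2 + 28*y + 80; no integer root y with |y| ≤ 4.
  x = 4: f_y(4, y) = 6*y**2 + 26*y + 96; no integer root y with |y| ≤ 4.
Only singular point on the grid: (-2, -3).
Classify: substitute x = -2 + u, y = -3 + v and expand: f = -2*u**3 + 2*u**2*v - u*v**2 + 2*v**3 + v**2.
No constant or linear terms (consistent with a singular point). Quadratic part: v**2. Cubic part: -2*u**3 + 2*u**2*v - u*v**2 + 2*v**3.
The quadratic part v**2 is a perfect square, so there is a single (double) tangent line v = 0, i.e. y = -3. Restricting the cubic part to that line (v = 0) leaves -2*u**3 ≠ 0, so f is not divisible by v and the branch is v² ≈ 2*u**3 to lowest order — this is a cusp.
Classification: cusp.


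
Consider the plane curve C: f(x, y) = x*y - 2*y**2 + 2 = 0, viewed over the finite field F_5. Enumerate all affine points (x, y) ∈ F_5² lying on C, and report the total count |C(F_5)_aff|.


Affine F_5-points: {(0, 1), (0, 4), (2, 3), (3, 2)}; count = 4.

For each of the 25 pairs (x, y) ∈ F_5², evaluate f(x, y) mod 5. Record the zeros.
  x = 0: [0↦2, 1↦0, 2↦4, 3↦4, 4↦0]  zeros at y ∈ {1, 4}
  x = 1: [0↦2, 1↦1, 2↦1, 3↦2, 4↦4]  zeros at y ∈ ∅
  x = 2: [0↦2, 1↦2, 2↦3, 3↦0, 4↦3]  zeros at y ∈ {3}
  x = 3: [0↦2, 1↦3, 2↦0, 3↦3, 4↦2]  zeros at y ∈ {2}
  x = 4: [0↦2, 1↦4, 2↦2, 3↦1, 4↦1]  zeros at y ∈ ∅
Collecting zeros: affine points = {(0, 1), (0, 4), (2, 3), (3, 2)}.
Total count |C(F_5)_aff| = 4.


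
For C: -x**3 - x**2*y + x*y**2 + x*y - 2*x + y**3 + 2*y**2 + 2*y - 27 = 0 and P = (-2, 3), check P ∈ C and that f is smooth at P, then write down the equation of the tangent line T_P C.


Tangent line at P: 10*x + 23*y - 49 = 0.

Step 1: f(-2, 3) = 0, so P lies on C.
Step 2: partial derivatives
  f_x(x, y) = -3*x**2 - 2*x*y + y**2 + y - 2, f_y(x, y) = -x**2 + 2*x*y + x + 3*y**2 + 4*y + 2.
  f_x(P) = 10, f_y(P) = 23 (gradient nonzero, so P is smooth).
Step 3: tangent line at P: 10·(x − -2) + 23·(y − 3) = 0.
Expanding: 10*x + 23*y - 49 = 0.


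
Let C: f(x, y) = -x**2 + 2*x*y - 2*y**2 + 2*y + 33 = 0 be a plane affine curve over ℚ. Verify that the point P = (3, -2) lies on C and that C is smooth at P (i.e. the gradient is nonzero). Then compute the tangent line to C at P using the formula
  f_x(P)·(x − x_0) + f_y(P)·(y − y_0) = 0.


Tangent line at P: -10*x + 16*y + 62 = 0.

Step 1: f(3, -2) = 0, so P lies on C.
Step 2: partial derivatives
  f_x(x, y) = -2*x + 2*y, f_y(x, y) = 2*x - 4*y + 2.
  f_x(P) = -10, f_y(P) = 16 (gradient nonzero, so P is smooth).
Step 3: tangent line at P: -10·(x − 3) + 16·(y − -2) = 0.
Expanding: -10*x + 16*y + 62 = 0.


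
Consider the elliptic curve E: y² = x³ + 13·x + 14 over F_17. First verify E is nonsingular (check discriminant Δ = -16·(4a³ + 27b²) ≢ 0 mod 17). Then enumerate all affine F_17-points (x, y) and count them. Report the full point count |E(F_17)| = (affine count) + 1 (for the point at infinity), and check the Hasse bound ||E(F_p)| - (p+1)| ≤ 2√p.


Affine points = {(5, 0), (6, 6), (6, 11), (8, 1), (8, 16), (11, 3), (11, 14), (13, 0), (14, 4), (14, 13), (16, 0)}; affine count = 11; |E(F_17)| = 12.

Discriminant check: Δ ∝ 4a³ + 27b² = 4·13³ + 27·14² = 4·2197 + 27·196 ≡ 4 (mod 17). Nonzero ⇒ E is nonsingular.
For each x ∈ F_17, compute rhs = x³ + 13·x + 14 mod 17, then count y ∈ F_17 with y² ≡ rhs.
  x = 0: rhs = 14, matching y values: none (0 points).
  x = 1: rhs = 11, matching y values: none (0 points).
  x = 2: rhs = 14, matching y values: none (0 points).
  x = 3: rhs = 12, matching y values: none (0 points).
  x = 4: rhs = 11, matching y values: none (0 points).
  x = 5: rhs = 0, matching y values: 0 (1 points).
  x = 6: rhs = 2, matching y values: 6, 11 (2 points).
  x = 7: rhs = 6, matching y values: none (0 points).
  x = 8: rhs = 1, matching y values: 1, 16 (2 points).
  x = 9: rhs = 10, matching y values: none (0 points).
  x = 10: rhs = 5, matching y values: none (0 points).
  x = 11: rhs = 9, matching y values: 3, 14 (2 points).
  x = 12: rhs = 11, matching y values: none (0 points).
  x = 13: rhs = 0, matching y values: 0 (1 points).
  x = 14: rhs = 16, matching y values: 4, 13 (2 points).
  x = 15: rhs = 14, matching y values: none (0 points).
  x = 16: rhs = 0, matching y values: 0 (1 points).
Total affine count: 11.
Full point count |E(F_17)| = 11 + 1 = 12.
Hasse bound: |12 − (17+1)| = |-6| = 6 ≤ 2√17 ≈ 8.2462 ✓.


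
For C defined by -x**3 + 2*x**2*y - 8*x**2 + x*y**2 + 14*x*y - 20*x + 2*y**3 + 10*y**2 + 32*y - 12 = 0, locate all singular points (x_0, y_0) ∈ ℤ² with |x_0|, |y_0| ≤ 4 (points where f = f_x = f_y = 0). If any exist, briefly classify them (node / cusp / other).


Singular points: {(-3, -1)}; classification: node.

Compute partial derivatives:
  f_x = -3*x**2 + 4*x*y - 16*x + y**2 + 14*y - 20.
  f_y = 2*x**2 + 2*x*y + 14*x + 6*y**2 + 20*y + 32.
Scan x_0 ∈ {−4, ..., 4}. For each x_0, f_y(x_0, y) is a polynomial in y; find its integer roots y ∈ {−4, ..., 4}, then test f_x and f at those candidates.
  x = -4: f_y(-4, y) = 6*y**2 + 12*y + 8; no integer root y with |y| ≤ 4.
  x = -3: f_y(-3, y) = 6*y**2 + 14*y + 8; vanishes at y ∈ {-1}. (-3, -1): f_x = 0, f = 0 — SINGULAR.
  x = -2: f_y(-2, y) = 6*y**2 + 16*y + 12; no integer root y with |y| ≤ 4.
  x = -1: f_y(-1, y) = 6*y**2 + 18*y + 20; no integer root y with |y| ≤ 4.
  x = 0: f_y(0, y) = 6*y**2 + 20*y + 32; no integer root y with |y| ≤ 4.
  x = 1: f_y(1, y) = 6*y**2 + 22*y + 48; no integer root y with |y| ≤ 4.
  x = 2: f_y(2, y) = 6*y**2 + 24*y + 68; no integer root y with |y| ≤ 4.
  x = 3: f_y(3, y) = 6*y**2 + 26*y + 92; no integer root y with |y| ≤ 4.
  x = 4: f_y(4, y) = 6*y**2 + 28*y + 120; no integer root y with |y| ≤ 4.
Only singular point on the grid: (-3, -1).
Classify: substitute x = -3 + u, y = -1 + v and expand: f = -u**3 + 2*u**2*v - u**2 + u*v**2 + 2*v**3 + v**2.
No constant or linear terms (consistent with a singular point). Quadratic part: -u**2 + v**2. Cubic part: -u**3 + 2*u**2*v + u*v**2 + 2*v**3.
The quadratic part v**2 - u**2 = (v − u)(v + u) splits into two distinct linear factors, so there are two distinct tangent lines y − -1 = ±(x − -3) — this is a node (ordinary double point).
Classification: node.


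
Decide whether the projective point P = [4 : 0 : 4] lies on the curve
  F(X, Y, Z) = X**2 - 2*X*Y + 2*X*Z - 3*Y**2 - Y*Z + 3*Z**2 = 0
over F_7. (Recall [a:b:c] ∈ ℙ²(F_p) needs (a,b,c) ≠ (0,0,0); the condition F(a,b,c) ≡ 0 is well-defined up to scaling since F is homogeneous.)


F(4,0,4) ≡ 5 (mod 7); P is NOT on the curve.

Evaluate F(4, 0, 4) term-by-term (mod 7).
  X**2 ↦ 1·16·1·1 = 16
  -2*X*Y ↦ -2·4·0·1 = 0
  2*X*Z ↦ 2·4·1·4 = 32
  -3*Y**2 ↦ -3·1·0·1 = 0
  -Y*Z ↦ -1·1·0·4 = 0
  3*Z**2 ↦ 3·1·1·16 = 48
Sum: F(4, 0, 4) = (16) + (0) + (32) + (0) + (0) + (48) = 96.
Reducing mod 7: 96 ≡ 5 (mod 7).
Since F(a, b, c) ≡ 5 ≠ 0 (mod 7), P does NOT lie on the curve.


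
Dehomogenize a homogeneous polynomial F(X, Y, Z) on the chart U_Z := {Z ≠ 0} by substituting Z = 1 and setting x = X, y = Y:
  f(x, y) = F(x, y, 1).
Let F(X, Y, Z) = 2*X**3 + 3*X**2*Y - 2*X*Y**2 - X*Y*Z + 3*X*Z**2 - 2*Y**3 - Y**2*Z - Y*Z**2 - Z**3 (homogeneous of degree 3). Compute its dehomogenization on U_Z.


f(x, y) = 2*x**3 + 3*x**2*y - 2*x*y**2 - x*y + 3*x - 2*y**3 - y**2 - y - 1

On U_Z we set Z = 1. Each monomial c·X^i·Y^j·Z^k in F becomes c·x^i·y^j·1^k = c·x^i·y^j.
Substituting Z = 1: F(X, Y, 1) = 2*x**3 + 3*x**2*y - 2*x*y**2 - x*y + 3*x - 2*y**3 - y**2 - y - 1.
Note: deg(f) ≤ deg(F) = 3; strict inequality happens when F is divisible by Z (lost terms).


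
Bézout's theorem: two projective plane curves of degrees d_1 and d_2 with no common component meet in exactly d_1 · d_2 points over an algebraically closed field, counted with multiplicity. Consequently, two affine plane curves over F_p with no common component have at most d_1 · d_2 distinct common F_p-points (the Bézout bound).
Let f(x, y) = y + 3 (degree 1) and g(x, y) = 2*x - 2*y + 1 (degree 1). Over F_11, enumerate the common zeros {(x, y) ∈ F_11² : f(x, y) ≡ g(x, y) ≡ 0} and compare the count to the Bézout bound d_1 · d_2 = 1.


Common zeros: {(2, 8)}; count = 1; Bézout bound = 1.

deg(f) = 1, deg(g) = 1, so Bézout bound = 1.
Scan x ∈ F_11. For each x, list the y ∈ F_11 with f(x, y) ≡ 0 and those with g(x, y) ≡ 0 (mod 11); the common zeros in that column are the intersection.
  x = 0: f ≡ 0 at y ∈ {8}; g ≡ 0 at y ∈ {6}; common: ∅.
  x = 1: f ≡ 0 at y ∈ {8}; g ≡ 0 at y ∈ {7}; common: ∅.
  x = 2: f ≡ 0 at y ∈ {8}; g ≡ 0 at y ∈ {8}; common: {8}.
  x = 3: f ≡ 0 at y ∈ {8}; g ≡ 0 at y ∈ {9}; common: ∅.
  x = 4: f ≡ 0 at y ∈ {8}; g ≡ 0 at y ∈ {10}; common: ∅.
  x = 5: f ≡ 0 at y ∈ {8}; g ≡ 0 at y ∈ {0}; common: ∅.
  x = 6: f ≡ 0 at y ∈ {8}; g ≡ 0 at y ∈ {1}; common: ∅.
  x = 7: f ≡ 0 at y ∈ {8}; g ≡ 0 at y ∈ {2}; common: ∅.
  x = 8: f ≡ 0 at y ∈ {8}; g ≡ 0 at y ∈ {3}; common: ∅.
  x = 9: f ≡ 0 at y ∈ {8}; g ≡ 0 at y ∈ {4}; common: ∅.
  x = 10: f ≡ 0 at y ∈ {8}; g ≡ 0 at y ∈ {5}; common: ∅.
Collecting: common zeros = {(2, 8)}, so the count is 1.
Comparison with the Bézout bound: 1 ≤ 1 = deg(f)·deg(g), as expected for curves with no common component (the bound is attained).


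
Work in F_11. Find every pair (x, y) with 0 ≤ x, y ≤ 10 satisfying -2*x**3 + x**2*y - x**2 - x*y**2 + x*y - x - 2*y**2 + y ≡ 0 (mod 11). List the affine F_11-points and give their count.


Affine F_11-points: {(0, 0), (0, 6), (1, 3), (1, 9), (2, 0), (2, 10), (3, 0), (3, 7), (7, 5), (8, 2), (9, 10), (10, 2), (10, 10)}; count = 13.

For each of the 121 pairs (x, y) ∈ F_11², evaluate f(x, y) mod 11. Record the zeros.
  x = 0: [0↦0, 1↦10, 2↦5, 3↦7, 4↦5, 5↦10, 6↦0, 7↦8, 8↦1, 9↦1, 10↦8]  zeros at y ∈ {0, 6}
  x = 1: [0↦7, 1↦7, 2↦1, 3↦0, 4↦4, 5↦2, 6↦5, 7↦2, 8↦4, 9↦0, 10↦1]  zeros at y ∈ {3, 9}
  x = 2: [0↦0, 1↦3, 2↦9, 3↦7, 4↦8, 5↦1, 6↦8, 7↦7, 8↦9, 9↦3, 10↦0]  zeros at y ∈ {0, 10}
  x = 3: [0↦0, 1↦8, 2↦6, 3↦5, 4↦5, 5↦6, 6↦8, 7↦0, 8↦4, 9↦9, 10↦4]  zeros at y ∈ {0, 7}
  x = 4: [0↦6, 1↦10, 2↦2, 3↦4, 4↦5, 5↦5, 6↦4, 7↦2, 8↦10, 9↦6, 10↦1]  zeros at y ∈ ∅
  x = 5: [0↦6, 1↦8, 2↦7, 3↦3, 4↦7, 5↦8, 6↦6, 7↦1, 8↦4, 9↦4, 10↦1]  zeros at y ∈ ∅
  x = 6: [0↦10, 1↦1, 2↦9, 3↦1, 4↦10, 5↦3, 6↦2, 7↦7, 8↦7, 9↦2, 10↦3]  zeros at y ∈ ∅
  x = 7: [0↦6, 1↦10, 2↦7, 3↦8, 4↦2, 5↦0, 6↦2, 7↦8, 8↦7, 9↦10, 10↦6]  zeros at y ∈ {5}
  x = 8: [0↦4, 1↦1, 2↦0, 3↦1, 4↦4, 5↦9, 6↦5, 7↦3, 8↦3, 9↦5, 10↦9]  zeros at y ∈ {2}
  x = 9: [0↦3, 1↦6, 2↦9, 3↦1, 4↦4, 5↦7, 6↦10, 7↦2, 8↦5, 9↦8, 10↦0]  zeros at y ∈ {10}
  x = 10: [0↦2, 1↦2, 2↦0, 3↦7, 4↦1, 5↦4, 6↦5, 7↦4, 8↦1, 9↦7, 10↦0]  zeros at y ∈ {2, 10}
Collecting zeros: affine points = {(0, 0), (0, 6), (1, 3), (1, 9), (2, 0), (2, 10), (3, 0), (3, 7), (7, 5), (8, 2), (9, 10), (10, 2), (10, 10)}.
Total count |C(F_11)_aff| = 13.


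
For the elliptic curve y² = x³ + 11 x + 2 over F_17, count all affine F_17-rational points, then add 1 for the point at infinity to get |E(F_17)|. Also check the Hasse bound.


Affine points = {(0, 6), (0, 11), (2, 7), (2, 10), (4, 5), (4, 12), (11, 3), (11, 14), (12, 3), (12, 14), (13, 8), (13, 9)}; affine count = 12; |E(F_17)| = 13.

Discriminant check: Δ ∝ 4a³ + 27b² = 4·11³ + 27·2² = 4·1331 + 27·4 ≡ 9 (mod 17). Nonzero ⇒ E is nonsingular.
For each x ∈ F_17, compute rhs = x³ + 11·x + 2 mod 17, then count y ∈ F_17 with y² ≡ rhs.
  x = 0: rhs = 2, matching y values: 6, 11 (2 points).
  x = 1: rhs = 14, matching y values: none (0 points).
  x = 2: rhs = 15, matching y values: 7, 10 (2 points).
  x = 3: rhs = 11, matching y values: none (0 points).
  x = 4: rhs = 8, matching y values: 5, 12 (2 points).
  x = 5: rhs = 12, matching y values: none (0 points).
  x = 6: rhs = 12, matching y values: none (0 points).
  x = 7: rhs = 14, matching y values: none (0 points).
  x = 8: rhs = 7, matching y values: none (0 points).
  x = 9: rhs = 14, matching y values: none (0 points).
  x = 10: rhs = 7, matching y values: none (0 points).
  x = 11: rhs = 9, matching y values: 3, 14 (2 points).
  x = 12: rhs = 9, matching y values: 3, 14 (2 points).
  x = 13: rhs = 13, matching y values: 8, 9 (2 points).
  x = 14: rhs = 10, matching y values: none (0 points).
  x = 15: rhs = 6, matching y values: none (0 points).
  x = 16: rhs = 7, matching y values: none (0 points).
Total affine count: 12.
Full point count |E(F_17)| = 12 + 1 = 13.
Hasse bound: |13 − (17+1)| = |-5| = 5 ≤ 2√17 ≈ 8.2462 ✓.


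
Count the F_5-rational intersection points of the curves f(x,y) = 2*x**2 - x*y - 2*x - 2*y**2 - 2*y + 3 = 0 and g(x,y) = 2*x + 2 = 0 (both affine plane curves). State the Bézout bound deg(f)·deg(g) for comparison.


Common zeros: ∅; count = 0; Bézout bound = 2.

deg(f) = 2, deg(g) = 1, so Bézout bound = 2.
Scan x ∈ F_5. For each x, list the y ∈ F_5 with f(x, y) ≡ 0 and those with g(x, y) ≡ 0 (mod 5); the common zeros in that column are the intersection.
  x = 0: f ≡ 0 at y ∈ ∅; g ≡ 0 at y ∈ ∅; common: ∅.
  x = 1: f ≡ 0 at y ∈ ∅; g ≡ 0 at y ∈ ∅; common: ∅.
  x = 2: f ≡ 0 at y ∈ ∅; g ≡ 0 at y ∈ ∅; common: ∅.
  x = 3: f ≡ 0 at y ∈ {0}; g ≡ 0 at y ∈ ∅; common: ∅.
  x = 4: f ≡ 0 at y ∈ ∅; g ≡ 0 at y ∈ {0, 1, 2, 3, 4}; common: ∅.
Collecting: common zeros = ∅, so the count is 0.
Comparison with the Bézout bound: 0 ≤ 2 = deg(f)·deg(g), as expected for curves with no common component (the affine F_5-count falls short of the bound because intersections may lie at infinity, over extension fields, or carry multiplicity).


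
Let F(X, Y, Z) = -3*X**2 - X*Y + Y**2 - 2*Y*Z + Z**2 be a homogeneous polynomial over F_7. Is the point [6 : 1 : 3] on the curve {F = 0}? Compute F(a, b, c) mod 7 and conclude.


F(6,1,3) ≡ 2 (mod 7); P is NOT on the curve.

Evaluate F(6, 1, 3) term-by-term (mod 7).
  -3*X**2 ↦ -3·36·1·1 = -108
  -X*Y ↦ -1·6·1·1 = -6
  Y**2 ↦ 1·1·1·1 = 1
  -2*Y*Z ↦ -2·1·1·3 = -6
  Z**2 ↦ 1·1·1·9 = 9
Sum: F(6, 1, 3) = (-108) + (-6) + (1) + (-6) + (9) = -110.
Reducing mod 7: -110 ≡ 2 (mod 7).
Since F(a, b, c) ≡ 2 ≠ 0 (mod 7), P does NOT lie on the curve.


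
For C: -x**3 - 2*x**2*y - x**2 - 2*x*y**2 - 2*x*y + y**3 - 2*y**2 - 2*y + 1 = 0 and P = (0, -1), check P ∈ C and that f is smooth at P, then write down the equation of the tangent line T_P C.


Tangent line at P: 5*y + 5 = 0.

Step 1: f(0, -1) = 0, so P lies on C.
Step 2: partial derivatives
  f_x(x, y) = -3*x**2 - 4*x*y - 2*x - 2*y**2 - 2*y, f_y(x, y) = -2*x**2 - 4*x*y - 2*x + 3*y**2 - 4*y - 2.
  f_x(P) = 0, f_y(P) = 5 (gradient nonzero, so P is smooth).
Step 3: tangent line at P: 0·(x − 0) + 5·(y − -1) = 0.
Expanding: 5*y + 5 = 0.


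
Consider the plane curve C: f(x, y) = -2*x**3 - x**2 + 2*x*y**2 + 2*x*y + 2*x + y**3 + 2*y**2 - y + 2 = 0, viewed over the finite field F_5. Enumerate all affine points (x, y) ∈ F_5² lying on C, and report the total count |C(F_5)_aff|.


Affine F_5-points: {(3, 0), (3, 2)}; count = 2.

For each of the 25 pairs (x, y) ∈ F_5², evaluate f(x, y) mod 5. Record the zeros.
  x = 0: [0↦2, 1↦4, 2↦1, 3↦4, 4↦4]  zeros at y ∈ ∅
  x = 1: [0↦1, 1↦2, 2↦2, 3↦2, 4↦3]  zeros at y ∈ ∅
  x = 2: [0↦1, 1↦1, 2↦4, 3↦1, 4↦3]  zeros at y ∈ ∅
  x = 3: [0↦0, 1↦4, 2↦0, 3↦4, 4↦2]  zeros at y ∈ {0, 2}
  x = 4: [0↦1, 1↦4, 2↦3, 3↦4, 4↦3]  zeros at y ∈ ∅
Collecting zeros: affine points = {(3, 0), (3, 2)}.
Total count |C(F_5)_aff| = 2.


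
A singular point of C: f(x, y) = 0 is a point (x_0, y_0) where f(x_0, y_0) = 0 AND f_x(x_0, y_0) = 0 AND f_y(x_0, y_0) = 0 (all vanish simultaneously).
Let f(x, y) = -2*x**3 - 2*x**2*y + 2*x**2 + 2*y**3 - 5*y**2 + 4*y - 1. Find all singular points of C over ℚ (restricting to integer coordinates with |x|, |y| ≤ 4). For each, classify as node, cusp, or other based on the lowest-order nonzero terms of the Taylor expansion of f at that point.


Singular points: {(0, 1)}; classification: cusp.

Compute partial derivatives:
  f_x = -6*x**2 - 4*x*y + 4*x.
  f_y = -2*x**2 + 6*y**2 - 10*y + 4.
Scan x_0 ∈ {−4, ..., 4}. For each x_0, f_y(x_0, y) is a polynomial in y; find its integer roots y ∈ {−4, ..., 4}, then test f_x and f at those candidates.
  x = -4: f_y(-4, y) = 6*y**2 - 10*y - 28; no integer root y with |y| ≤ 4.
  x = -3: f_y(-3, y) = 6*y**2 - 10*y - 14; no integer root y with |y| ≤ 4.
  x = -2: f_y(-2, y) = 6*y**2 - 10*y - 4; vanishes at y ∈ {2}. (-2, 2): f_x = -16 ≠ 0.
  x = -1: f_y(-1, y) = 6*y**2 - 10*y + 2; no integer root y with |y| ≤ 4.
  x = 0: f_y(0, y) = 6*y**2 - 10*y + 4; vanishes at y ∈ {1}. (0, 1): f_x = 0, f = 0 — SINGULAR.
  x = 1: f_y(1, y) = 6*y**2 - 10*y + 2; no integer root y with |y| ≤ 4.
  x = 2: f_y(2, y) = 6*y**2 - 10*y - 4; vanishes at y ∈ {2}. (2, 2): f_x = -32 ≠ 0.
  x = 3: f_y(3, y) = 6*y**2 - 10*y - 14; no integer root y with |y| ≤ 4.
  x = 4: f_y(4, y) = 6*y**2 - 10*y - 28; no integer root y with |y| ≤ 4.
Only singular point on the grid: (0, 1).
Classify: substitute x = 0 + u, y = 1 + v and expand: f = -2*u**3 - 2*u**2*v + 2*v**3 + v**2.
No constant or linear terms (consistent with a singular point). Quadratic part: v**2. Cubic part: -2*u**3 - 2*u**2*v + 2*v**3.
The quadratic part v**2 is a perfect square, so there is a single (double) tangent line v = 0, i.e. y = 1. Restricting the cubic part to that line (v = 0) leaves -2*u**3 ≠ 0, so f is not divisible by v and the branch is v² ≈ 2*u**3 to lowest order — this is a cusp.
Classification: cusp.


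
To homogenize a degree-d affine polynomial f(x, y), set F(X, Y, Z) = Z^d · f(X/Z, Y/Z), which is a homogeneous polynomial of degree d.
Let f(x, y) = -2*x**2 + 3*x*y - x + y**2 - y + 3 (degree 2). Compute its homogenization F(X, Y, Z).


F(X, Y, Z) = -2*X**2 + 3*X*Y - X*Z + Y**2 - Y*Z + 3*Z**2

deg(f) = 2.
Substitute x = X/Z, y = Y/Z into f, then multiply by Z^2.
  monomial -2·x^2·y^0 ↦ -2·X^2·Y^0·Z^0.
  monomial 3·x^1·y^1 ↦ 3·X^1·Y^1·Z^0.
  monomial -1·x^1·y^0 ↦ -1·X^1·Y^0·Z^1.
  monomial 1·x^0·y^2 ↦ 1·X^0·Y^2·Z^0.
  monomial -1·x^0·y^1 ↦ -1·X^0·Y^1·Z^1.
  monomial 3·x^0·y^0 ↦ 3·X^0·Y^0·Z^2.
Collecting: F(X, Y, Z) = -2*X**2 + 3*X*Y - X*Z + Y**2 - Y*Z + 3*Z**2.


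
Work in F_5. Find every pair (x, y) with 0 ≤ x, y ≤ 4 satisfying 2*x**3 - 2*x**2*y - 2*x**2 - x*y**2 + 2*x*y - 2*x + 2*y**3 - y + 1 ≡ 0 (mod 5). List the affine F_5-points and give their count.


Affine F_5-points: {(0, 2), (0, 4), (2, 0), (2, 1)}; count = 4.

For each of the 25 pairs (x, y) ∈ F_5², evaluate f(x, y) mod 5. Record the zeros.
  x = 0: [0↦1, 1↦2, 2↦0, 3↦2, 4↦0]  zeros at y ∈ {2, 4}
  x = 1: [0↦4, 1↦4, 2↦4, 3↦1, 4↦2]  zeros at y ∈ ∅
  x = 2: [0↦0, 1↦0, 2↦3, 3↦1, 4↦1]  zeros at y ∈ {0, 1}
  x = 3: [0↦1, 1↦2, 2↦4, 3↦4, 4↦4]  zeros at y ∈ ∅
  x = 4: [0↦4, 1↦2, 2↦4, 3↦2, 4↦3]  zeros at y ∈ ∅
Collecting zeros: affine points = {(0, 2), (0, 4), (2, 0), (2, 1)}.
Total count |C(F_5)_aff| = 4.
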